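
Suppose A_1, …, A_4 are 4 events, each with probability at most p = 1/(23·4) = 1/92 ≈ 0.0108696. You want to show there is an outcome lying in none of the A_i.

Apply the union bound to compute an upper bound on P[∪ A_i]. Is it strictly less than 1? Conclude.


Union bound: P[∪_{i=1}^{4} A_i] ≤ Σ_i P[A_i] ≤ 4·p = 4·(1/92) = 1/23.
Numerically: 1/23 ≈ 0.0434783.
Is 1/23 < 1? YES.
Since P[∪ A_i] ≤ 1/23 < 1, the complement has P[∩ A_i^c] ≥ 1 − 1/23 = 22/23 > 0, so some outcome avoids every A_i.

4·p = 1/23 ≈ 0.0434783; existence CERTIFIED by the union bound.


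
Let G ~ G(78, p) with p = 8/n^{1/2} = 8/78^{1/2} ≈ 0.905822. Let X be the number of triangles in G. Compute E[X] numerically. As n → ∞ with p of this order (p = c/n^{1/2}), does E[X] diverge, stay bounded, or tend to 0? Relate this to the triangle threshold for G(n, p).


Number of potential triangles: C(78, 3) = 76076.
Each occurs with probability p³ ≈ (0.905822)³ ≈ 7.43238258e-01.
By linearity: E[X] = C(78, 3)·p³ ≈ 76076 · 7.43238258e-01 ≈ 56542.593739.
Since α = 1/2 < 1, p = c/n^{1/2} ≫ 1/n is above the triangle threshold p ~ 1/n. Asymptotically E[X] ~ (c³/6)·n^{3(1−α)} = (8³/6)·n^{1.5} → ∞; triangles are abundant w.h.p.

E[X] ≈ 56542.593739; in regime p = Θ(1/n^{1/2}) E[X] diverges (above the triangle threshold p ~ 1/n).


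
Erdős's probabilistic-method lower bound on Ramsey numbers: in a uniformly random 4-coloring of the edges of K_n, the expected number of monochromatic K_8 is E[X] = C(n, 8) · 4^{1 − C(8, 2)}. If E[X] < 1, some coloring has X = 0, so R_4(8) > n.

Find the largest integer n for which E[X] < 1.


We need C(n, 8) · 4^{1 − 28} < 1, i.e. C(n, 8) < 4^{28 − 1} = 18014398509481984.
Check values of n near the boundary:
  n = 402: C(402, 8) = 15770615726749950; 15770615726749950 < 18014398509481984? YES
  n = 403: C(403, 8) = 16090020602228430; 16090020602228430 < 18014398509481984? YES
  n = 404: C(404, 8) = 16415071523485570; 16415071523485570 < 18014398509481984? YES
  n = 405: C(405, 8) = 16745853821188050; 16745853821188050 < 18014398509481984? YES
  n = 406: C(406, 8) = 17082453897995850; 17082453897995850 < 18014398509481984? YES
  n = 407: C(407, 8) = 17424959239309050; 17424959239309050 < 18014398509481984? YES
  n = 408: C(408, 8) = 17773458424095231; 17773458424095231 < 18014398509481984? YES
  n = 409: C(409, 8) = 18128041135797879; 18128041135797879 < 18014398509481984? NO
The largest n with C(n, 8) < 18014398509481984 is n = 408 (where E[X] = 17773458424095231/18014398509481984 ≈ 0.98663). Hence R_4(8) > 408, i.e. R_4(8) ≥ 409.

Largest n = 408; hence R_4(8) > 408.


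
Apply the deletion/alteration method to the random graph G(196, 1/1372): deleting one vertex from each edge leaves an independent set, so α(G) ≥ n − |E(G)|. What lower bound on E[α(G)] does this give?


E[|E(G)|] = C(196, 2)·p = 19110 · (1/1372) = 195/14.
E[α(G)] ≥ n − E[|E(G)|] = 196 − 195/14 = 2549/14.
Numerically: ≈ 182.07143.
(This is only a lower bound; the true E[α(G)] may be larger.)

E[α(G)] ≥ 2549/14 ≈ 182.07143.


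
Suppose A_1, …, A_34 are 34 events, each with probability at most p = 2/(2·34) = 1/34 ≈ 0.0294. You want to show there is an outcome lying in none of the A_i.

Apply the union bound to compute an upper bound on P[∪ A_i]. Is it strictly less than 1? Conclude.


Union bound: P[∪_{i=1}^{34} A_i] ≤ Σ_i P[A_i] ≤ 34·p = 34·(1/34) = 1.
Numerically: 1 ≈ 1.0000.
Is 1 < 1? NO.
Since the bound 1 is ≥ 1, the union bound is uninformative here; it does NOT by itself certify existence.

34·p = 1 ≈ 1.0000; existence NOT certified by the union bound.


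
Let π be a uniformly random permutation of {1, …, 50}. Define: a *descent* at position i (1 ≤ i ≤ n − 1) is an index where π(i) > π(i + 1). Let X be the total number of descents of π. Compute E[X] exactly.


Write X = Σ X_I over i = 1, …, 49, with X_I the indicator of one descent.
There are 49 indicators.
For each fixed i, the pair (π(i), π(i+1)) is a uniformly random ordered pair of distinct values from {1, …, 50}; by symmetry P[π(i) > π(i+1)] = 1/2.
By linearity: E[X] = 49 · (1/2) = (50 − 1) · (1/2) = 49/2 ≈ 24.500000.

E[X] = 49/2 = 24.500000.


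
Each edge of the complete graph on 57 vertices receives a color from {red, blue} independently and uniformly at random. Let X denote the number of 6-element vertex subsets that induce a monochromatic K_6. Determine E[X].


Let X = Σ_S X_S over the C(57, 6) = 36288252 subsets S of size 6, where X_S = 1 if the K_6 on S is monochromatic.
For a fixed S, the K_6 on S has C(6, 2) = 15 edges. P[all 15 edges red] = (1/2)^15, and likewise for blue, so P[monochromatic] = 2·(1/2)^15 = 2^{1 − 15} = 1/16384.
By linearity of expectation: E[X] = C(57, 6) · 2^{1 − 15} = 36288252 · 1/16384 = 9072063/4096.
Numerically: E[X] ≈ 2214.85913.

E[X] = C(57,6)·2^(1−C(6,2)) = 9072063/4096 ≈ 2214.85913.


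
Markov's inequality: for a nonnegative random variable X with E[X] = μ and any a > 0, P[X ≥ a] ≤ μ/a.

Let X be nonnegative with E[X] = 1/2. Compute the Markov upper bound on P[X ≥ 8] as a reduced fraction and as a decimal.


μ = E[X] = 1/2, a = 8.
Markov: P[X ≥ 8] ≤ μ/a = (1/2)/8 = 1/16.
Numerically: ≈ 0.062500.
(Since a = 8 > μ = 0.500000, the bound 1/16 is < 1 and informative.)

P[X ≥ 8] ≤ 1/16 ≈ 0.062500.


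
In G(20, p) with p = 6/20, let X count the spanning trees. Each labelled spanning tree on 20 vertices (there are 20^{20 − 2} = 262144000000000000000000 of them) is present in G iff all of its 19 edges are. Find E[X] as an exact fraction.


K_20 has 20^{20 − 2} = 262144000000000000000000 labelled spanning trees.
For each such spanning tree H, let X_H = 1 if all 19 edges of H are present in G. Then P[X_H = 1] = p^{19} = (3/10)^{19} = 1162261467/10000000000000000000.
By linearity of expectation: E[X] = Σ_H E[X_H] = 262144000000000000000000 · p^{19} = 262144000000000000000000 · 1162261467/10000000000000000000 = 152339935002624/5.
Numerically: E[X] ≈ 3.047e+13.

E[X] = 262144000000000000000000 · (3/10)^{19} = 152339935002624/5 ≈ 3.047e+13.


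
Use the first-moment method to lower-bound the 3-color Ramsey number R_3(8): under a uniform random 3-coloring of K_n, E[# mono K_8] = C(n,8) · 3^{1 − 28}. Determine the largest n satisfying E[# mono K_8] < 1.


We need C(n, 8) · 3^{1 − 28} < 1, i.e. C(n, 8) < 3^{28 − 1} = 7625597484987.
Check values of n near the boundary:
  n = 155: C(155, 8) = 6876747915675; 6876747915675 < 7625597484987? YES
  n = 156: C(156, 8) = 7248464019225; 7248464019225 < 7625597484987? YES
  n = 157: C(157, 8) = 7637643295425; 7637643295425 < 7625597484987? NO
The largest n with C(n, 8) < 7625597484987 is n = 156 (where E[X] = 805384891025/847288609443 ≈ 0.951). Hence R_3(8) > 156, i.e. R_3(8) ≥ 157.

Largest n = 156; hence R_3(8) > 156.


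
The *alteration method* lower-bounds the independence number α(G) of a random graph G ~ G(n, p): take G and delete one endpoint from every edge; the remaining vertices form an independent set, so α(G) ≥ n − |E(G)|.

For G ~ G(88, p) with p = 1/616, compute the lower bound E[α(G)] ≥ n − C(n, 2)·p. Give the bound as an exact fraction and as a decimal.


E[|E(G)|] = C(88, 2)·p = 3828 · (1/616) = 87/14.
E[α(G)] ≥ n − E[|E(G)|] = 88 − 87/14 = 1145/14.
Numerically: ≈ 81.785714.
(This is only a lower bound; the true E[α(G)] may be larger.)

E[α(G)] ≥ 1145/14 ≈ 81.785714.


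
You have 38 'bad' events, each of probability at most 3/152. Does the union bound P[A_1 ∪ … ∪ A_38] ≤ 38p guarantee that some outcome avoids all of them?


Union bound: P[∪_{i=1}^{38} A_i] ≤ Σ_i P[A_i] ≤ 38·p = 38·(3/152) = 3/4.
Numerically: 3/4 ≈ 0.75000.
Is 3/4 < 1? YES.
Since P[∪ A_i] ≤ 3/4 < 1, the complement has P[∩ A_i^c] ≥ 1 − 3/4 = 1/4 > 0, so some outcome avoids every A_i.

38·p = 3/4 ≈ 0.75000; existence CERTIFIED by the union bound.


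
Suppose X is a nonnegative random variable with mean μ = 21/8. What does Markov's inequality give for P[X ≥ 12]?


μ = E[X] = 21/8, a = 12.
Markov: P[X ≥ 12] ≤ μ/a = (21/8)/12 = 7/32.
Numerically: ≈ 0.218750.
(Since a = 12 > μ = 2.625000, the bound 7/32 is < 1 and informative.)

P[X ≥ 12] ≤ 7/32 ≈ 0.218750.


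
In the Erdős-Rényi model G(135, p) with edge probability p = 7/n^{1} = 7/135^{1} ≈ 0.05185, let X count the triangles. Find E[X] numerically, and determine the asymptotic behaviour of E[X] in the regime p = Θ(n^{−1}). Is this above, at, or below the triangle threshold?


Number of potential triangles: C(135, 3) = 400995.
Each occurs with probability p³ ≈ (0.05185)³ ≈ 1.394096e-04.
By linearity: E[X] = C(135, 3)·p³ ≈ 400995 · 1.394096e-04 ≈ 55.9026.
Here α = 1, so p = 7/n is exactly at the triangle threshold p ~ 1/n. Asymptotically E[X] → c³/6 = 7³/6 = 343/6 ≈ 57.1667, a bounded constant. In this regime the triangle count is asymptotically Poisson(c³/6).

E[X] ≈ 55.9026; in regime p = Θ(1/n^{1}) E[X] stays bounded (at the triangle threshold p ~ 1/n).


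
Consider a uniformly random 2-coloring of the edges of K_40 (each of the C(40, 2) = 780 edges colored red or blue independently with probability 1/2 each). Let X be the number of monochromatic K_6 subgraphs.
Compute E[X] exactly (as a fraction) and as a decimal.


Let X = Σ_S X_S over the C(40, 6) = 3838380 subsets S of size 6, where X_S = 1 if the K_6 on S is monochromatic.
For a fixed S, the K_6 on S has C(6, 2) = 15 edges. P[all 15 edges red] = (1/2)^15, and likewise for blue, so P[monochromatic] = 2·(1/2)^15 = 2^{1 − 15} = 1/16384.
By linearity: E[X] = C(40, 6) · 2^{1 − 15} = 3838380 · 1/16384 = 959595/4096.
Numerically: E[X] ≈ 234.276.

E[X] = C(40,6)·2^(1−C(6,2)) = 959595/4096 ≈ 234.276.


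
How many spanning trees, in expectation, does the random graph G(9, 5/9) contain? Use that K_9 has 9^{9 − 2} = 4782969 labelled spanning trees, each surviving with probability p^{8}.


K_9 has 9^{9 − 2} = 4782969 labelled spanning trees.
For each such spanning tree H, let X_H = 1 if all 8 edges of H are present in G. Then P[X_H = 1] = p^{8} = (5/9)^{8} = 390625/43046721.
By linearity of expectation: E[X] = Σ_H E[X_H] = 4782969 · p^{8} = 4782969 · 390625/43046721 = 390625/9.
Numerically: E[X] ≈ 4.34e+04.

E[X] = 4782969 · (5/9)^{8} = 390625/9 ≈ 4.34e+04.


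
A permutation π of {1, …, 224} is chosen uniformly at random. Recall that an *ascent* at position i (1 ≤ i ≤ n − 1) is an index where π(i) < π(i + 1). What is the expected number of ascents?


Write X = Σ X_I over i = 1, …, 223, with X_I the indicator of one ascent.
There are 223 indicators.
For each fixed i, the pair (π(i), π(i+1)) is a uniformly random ordered pair of distinct values from {1, …, 224}; by symmetry P[π(i) < π(i+1)] = 1/2.
By linearity: E[X] = 223 · (1/2) = (224 − 1) · (1/2) = 223/2 ≈ 111.500000.

E[X] = 223/2 = 111.500000.


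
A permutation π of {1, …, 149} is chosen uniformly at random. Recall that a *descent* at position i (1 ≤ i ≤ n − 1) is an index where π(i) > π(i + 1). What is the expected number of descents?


Write X = Σ X_I over i = 1, …, 148, with X_I the indicator of one descent.
There are 148 indicators.
For each fixed i, the pair (π(i), π(i+1)) is a uniformly random ordered pair of distinct values from {1, …, 149}; by symmetry P[π(i) > π(i+1)] = 1/2.
By linearity: E[X] = 148 · (1/2) = (149 − 1) · (1/2) = 74 ≈ 74.0000.

E[X] = 74 = 74.0000.


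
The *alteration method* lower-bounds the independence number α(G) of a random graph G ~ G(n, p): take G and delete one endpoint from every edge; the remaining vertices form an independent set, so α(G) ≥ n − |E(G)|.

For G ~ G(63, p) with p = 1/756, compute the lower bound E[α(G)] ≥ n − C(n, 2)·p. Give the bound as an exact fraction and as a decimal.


E[|E(G)|] = C(63, 2)·p = 1953 · (1/756) = 31/12.
E[α(G)] ≥ n − E[|E(G)|] = 63 − 31/12 = 725/12.
Numerically: ≈ 60.417.
(This is only a lower bound; the true E[α(G)] may be larger.)

E[α(G)] ≥ 725/12 ≈ 60.417.


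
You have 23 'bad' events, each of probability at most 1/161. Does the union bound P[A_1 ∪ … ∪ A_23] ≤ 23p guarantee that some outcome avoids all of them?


Union bound: P[∪_{i=1}^{23} A_i] ≤ Σ_i P[A_i] ≤ 23·p = 23·(1/161) = 1/7.
Numerically: 1/7 ≈ 0.142857.
Is 1/7 < 1? YES.
Since P[∪ A_i] ≤ 1/7 < 1, the complement has P[∩ A_i^c] ≥ 1 − 1/7 = 6/7 > 0, so some outcome avoids every A_i.

23·p = 1/7 ≈ 0.142857; existence CERTIFIED by the union bound.


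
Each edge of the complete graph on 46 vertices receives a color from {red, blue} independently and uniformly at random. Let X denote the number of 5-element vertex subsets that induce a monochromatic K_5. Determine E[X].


Let X = Σ_S X_S over the C(46, 5) = 1370754 subsets S of size 5, where X_S = 1 if the K_5 on S is monochromatic.
For a fixed S, the K_5 on S has C(5, 2) = 10 edges. P[all 10 edges red] = (1/2)^10, and likewise for blue, so P[monochromatic] = 2·(1/2)^10 = 2^{1 − 10} = 1/512.
Summing: E[X] = C(46, 5) · 2^{1 − 10} = 1370754 · 1/512 = 685377/256.
Numerically: E[X] ≈ 2677.253906.

E[X] = C(46,5)·2^(1−C(5,2)) = 685377/256 ≈ 2677.253906.


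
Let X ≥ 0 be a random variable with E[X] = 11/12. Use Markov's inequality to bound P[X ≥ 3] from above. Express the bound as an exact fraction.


μ = E[X] = 11/12, a = 3.
Markov: P[X ≥ 3] ≤ μ/a = (11/12)/3 = 11/36.
Numerically: ≈ 0.3056.
(Since a = 3 > μ = 0.9167, the bound 11/36 is < 1 and informative.)

P[X ≥ 3] ≤ 11/36 ≈ 0.3056.


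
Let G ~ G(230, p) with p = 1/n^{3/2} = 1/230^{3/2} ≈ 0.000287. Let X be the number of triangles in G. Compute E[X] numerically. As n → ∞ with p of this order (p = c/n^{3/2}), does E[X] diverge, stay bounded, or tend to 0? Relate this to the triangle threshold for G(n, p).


Number of potential triangles: C(230, 3) = 2001460.
Each occurs with probability p³ ≈ (0.000287)³ ≈ 2.35627e-11.
By linearity: E[X] = C(230, 3)·p³ ≈ 2001460 · 2.35627e-11 ≈ 0.000.
Since α = 3/2 > 1, p = c/n^{3/2} = o(1/n) is below the triangle threshold p ~ 1/n. Asymptotically E[X] ~ (c³/6)·n^{3(1−α)} = (1³/6)·n^{-1.5} → 0, so by Markov's inequality G has no triangles w.h.p.

E[X] ≈ 0.000; in regime p = Θ(1/n^{3/2}) E[X] tends to 0 (below the triangle threshold p ~ 1/n).


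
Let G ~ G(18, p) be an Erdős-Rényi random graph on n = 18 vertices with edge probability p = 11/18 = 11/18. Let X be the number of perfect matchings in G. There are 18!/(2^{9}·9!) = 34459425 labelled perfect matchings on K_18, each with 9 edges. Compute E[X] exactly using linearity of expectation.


K_18 has 18!/(2^{9}·9!) = 34459425 labelled perfect matchings.
For each such perfect matching H, let X_H = 1 if all 9 edges of H are present in G. Then P[X_H = 1] = p^{9} = (11/18)^{9} = 2357947691/198359290368.
By linearity of expectation: E[X] = Σ_H E[X_H] = 34459425 · p^{9} = 34459425 · 2357947691/198359290368 = 1003129896443675/2448880128.
Numerically: E[X] ≈ 4.096e+05.

E[X] = 34459425 · (11/18)^{9} = 1003129896443675/2448880128 ≈ 4.096e+05.


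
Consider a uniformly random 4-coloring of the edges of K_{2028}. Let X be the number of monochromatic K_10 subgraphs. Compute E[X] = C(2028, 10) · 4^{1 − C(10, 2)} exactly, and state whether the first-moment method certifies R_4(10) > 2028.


E[X] = C(2028, 10) · 4^{1 − 45} = 317149973285521499299300410 · 4^{−44} = 317149973285521499299300410/309485009821345068724781056.
As a reduced fraction: E[X] = 158574986642760749649650205/154742504910672534362390528 ≈ 1.024767.
Is E[X] < 1? NO.
Since E[X] ≥ 1, the first-moment bound is inconclusive at n = 2028; it does NOT by itself certify R_4(10) > 2028.

E[X] = 158574986642760749649650205/154742504910672534362390528 ≈ 1.024767; E[X] ≥ 1; first-moment method inconclusive here.


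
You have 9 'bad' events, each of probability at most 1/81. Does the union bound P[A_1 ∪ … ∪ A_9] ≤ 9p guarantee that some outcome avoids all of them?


Union bound: P[∪_{i=1}^{9} A_i] ≤ Σ_i P[A_i] ≤ 9·p = 9·(1/81) = 1/9.
Numerically: 1/9 ≈ 0.111111.
Is 1/9 < 1? YES.
Since P[∪ A_i] ≤ 1/9 < 1, the complement has P[∩ A_i^c] ≥ 1 − 1/9 = 8/9 > 0, so some outcome avoids every A_i.

9·p = 1/9 ≈ 0.111111; existence CERTIFIED by the union bound.


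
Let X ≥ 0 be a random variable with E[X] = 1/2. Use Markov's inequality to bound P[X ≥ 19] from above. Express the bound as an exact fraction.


μ = E[X] = 1/2, a = 19.
Markov: P[X ≥ 19] ≤ μ/a = (1/2)/19 = 1/38.
Numerically: ≈ 0.026.
(Since a = 19 > μ = 0.500, the bound 1/38 is < 1 and informative.)

P[X ≥ 19] ≤ 1/38 ≈ 0.026.


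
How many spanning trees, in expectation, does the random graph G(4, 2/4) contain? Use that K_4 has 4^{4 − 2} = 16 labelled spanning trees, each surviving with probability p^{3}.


K_4 has 4^{4 − 2} = 16 labelled spanning trees.
For each such spanning tree H, let X_H = 1 if all 3 edges of H are present in G. Then P[X_H = 1] = p^{3} = (1/2)^{3} = 1/8.
By linearity: E[X] = Σ_H E[X_H] = 16 · p^{3} = 16 · 1/8 = 2.
Numerically: E[X] ≈ 2.

E[X] = 16 · (1/2)^{3} = 2 ≈ 2.


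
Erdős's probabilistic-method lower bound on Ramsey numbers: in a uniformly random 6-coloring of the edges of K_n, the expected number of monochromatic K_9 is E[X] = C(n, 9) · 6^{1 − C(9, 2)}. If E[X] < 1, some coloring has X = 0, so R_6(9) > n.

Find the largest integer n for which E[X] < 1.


We need C(n, 9) · 6^{1 − 36} < 1, i.e. C(n, 9) < 6^{36 − 1} = 1719070799748422591028658176.
Check values of n near the boundary:
  n = 4403: C(4403, 9) = 1699894433046281918452233150; 1699894433046281918452233150 < 1719070799748422591028658176? YES
  n = 4404: C(4404, 9) = 1703375445537161676647015880; 1703375445537161676647015880 < 1719070799748422591028658176? YES
  n = 4405: C(4405, 9) = 1706862792900636302463627150; 1706862792900636302463627150 < 1719070799748422591028658176? YES
  n = 4406: C(4406, 9) = 1710356485221788389505285700; 1710356485221788389505285700 < 1719070799748422591028658176? YES
  n = 4407: C(4407, 9) = 1713856532599459170657070050; 1713856532599459170657070050 < 1719070799748422591028658176? YES
  n = 4408: C(4408, 9) = 1717362945146264156457459600; 1717362945146264156457459600 < 1719070799748422591028658176? YES
  n = 4409: C(4409, 9) = 1720875732988608787686577131; 1720875732988608787686577131 < 1719070799748422591028658176? NO
  n = 4410: C(4410, 9) = 1724394906266704102180823710; 1724394906266704102180823710 < 1719070799748422591028658176? NO
  n = 4411: C(4411, 9) = 1727920475134582415883601405; 1727920475134582415883601405 < 1719070799748422591028658176? NO
The largest n with C(n, 9) < 1719070799748422591028658176 is n = 4408 (where E[X] = 35778394690547169926197075/35813974994758803979763712 ≈ 0.9990). Hence R_6(9) > 4408, i.e. R_6(9) ≥ 4409.

Largest n = 4408; hence R_6(9) > 4408.


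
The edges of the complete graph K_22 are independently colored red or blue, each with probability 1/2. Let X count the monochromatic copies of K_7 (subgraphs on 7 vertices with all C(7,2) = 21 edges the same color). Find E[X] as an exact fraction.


Let X = Σ_S X_S over the C(22, 7) = 170544 subsets S of size 7, where X_S = 1 if the K_7 on S is monochromatic.
For a fixed S, the K_7 on S has C(7, 2) = 21 edges. P[all 21 edges red] = (1/2)^21, and likewise for blue, so P[monochromatic] = 2·(1/2)^21 = 2^{1 − 21} = 1/1048576.
By linearity of expectation: E[X] = C(22, 7) · 2^{1 − 21} = 170544 · 1/1048576 = 10659/65536.
Numerically: E[X] ≈ 0.163.

E[X] = C(22,7)·2^(1−C(7,2)) = 10659/65536 ≈ 0.163.


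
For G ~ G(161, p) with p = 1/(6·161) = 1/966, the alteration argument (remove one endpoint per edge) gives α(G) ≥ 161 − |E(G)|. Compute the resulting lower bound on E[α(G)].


E[|E(G)|] = C(161, 2)·p = 12880 · (1/966) = 40/3.
E[α(G)] ≥ n − E[|E(G)|] = 161 − 40/3 = 443/3.
Numerically: ≈ 147.66667.
(This is only a lower bound; the true E[α(G)] may be larger.)

E[α(G)] ≥ 443/3 ≈ 147.66667.


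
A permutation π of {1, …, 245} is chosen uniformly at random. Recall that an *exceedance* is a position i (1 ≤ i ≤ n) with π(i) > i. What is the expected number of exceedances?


Write X = Σ_{i=1}^{245} X_i, where X_i = 1_{π(i) > i}.
For each fixed i, π(i) is uniform over {1, …, 245} (marginal of a uniform permutation), so P[π(i) > i] = (n − i)/n. Summing: Σ_{i=1}^{245} (n − i)/n = (0 + 1 + … + 244)/245 = 245(245 − 1)/(2·245) = (245 − 1)/2.
Hence E[X] = Σ_{i=1}^{245} (245 − i)/245 = 122 ≈ 122.000000.

E[X] = 122 = 122.000000.


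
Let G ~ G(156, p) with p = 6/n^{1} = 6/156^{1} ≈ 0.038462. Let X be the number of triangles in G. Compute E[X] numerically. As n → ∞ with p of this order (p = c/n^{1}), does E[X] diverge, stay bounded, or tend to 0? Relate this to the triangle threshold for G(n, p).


Number of potential triangles: C(156, 3) = 620620.
Each occurs with probability p³ ≈ (0.038462)³ ≈ 5.6895767e-05.
By linearity: E[X] = C(156, 3)·p³ ≈ 620620 · 5.6895767e-05 ≈ 35.31065.
Here α = 1, so p = 6/n is exactly at the triangle threshold p ~ 1/n. Asymptotically E[X] → c³/6 = 6³/6 = 36 ≈ 36.00000, a bounded constant. In this regime the triangle count is asymptotically Poisson(c³/6).

E[X] ≈ 35.31065; in regime p = Θ(1/n^{1}) E[X] stays bounded (at the triangle threshold p ~ 1/n).


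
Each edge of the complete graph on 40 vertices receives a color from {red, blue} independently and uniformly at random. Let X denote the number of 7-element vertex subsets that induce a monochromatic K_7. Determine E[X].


Let X = Σ_S X_S over the C(40, 7) = 18643560 subsets S of size 7, where X_S = 1 if the K_7 on S is monochromatic.
For a fixed S, the K_7 on S has C(7, 2) = 21 edges. P[all 21 edges red] = (1/2)^21, and likewise for blue, so P[monochromatic] = 2·(1/2)^21 = 2^{1 − 21} = 1/1048576.
By linearity: E[X] = C(40, 7) · 2^{1 − 21} = 18643560 · 1/1048576 = 2330445/131072.
Numerically: E[X] ≈ 17.780.

E[X] = C(40,7)·2^(1−C(7,2)) = 2330445/131072 ≈ 17.780.


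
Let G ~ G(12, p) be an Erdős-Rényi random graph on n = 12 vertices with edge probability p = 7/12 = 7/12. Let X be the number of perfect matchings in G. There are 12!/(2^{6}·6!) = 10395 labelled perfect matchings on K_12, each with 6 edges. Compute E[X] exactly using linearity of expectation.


K_12 has 12!/(2^{6}·6!) = 10395 labelled perfect matchings.
For each such perfect matching H, let X_H = 1 if all 6 edges of H are present in G. Then P[X_H = 1] = p^{6} = (7/12)^{6} = 117649/2985984.
By linearity of expectation: E[X] = Σ_H E[X_H] = 10395 · p^{6} = 10395 · 117649/2985984 = 45294865/110592.
Numerically: E[X] ≈ 409.57.

E[X] = 10395 · (7/12)^{6} = 45294865/110592 ≈ 409.57.


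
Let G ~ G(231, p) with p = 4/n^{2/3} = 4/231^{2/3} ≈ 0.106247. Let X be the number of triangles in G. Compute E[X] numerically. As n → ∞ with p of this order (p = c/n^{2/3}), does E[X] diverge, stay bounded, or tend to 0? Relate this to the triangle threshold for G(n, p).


Number of potential triangles: C(231, 3) = 2027795.
Each occurs with probability p³ ≈ (0.106247)³ ≈ 1.19937782e-03.
By linearity: E[X] = C(231, 3)·p³ ≈ 2027795 · 1.19937782e-03 ≈ 2432.092352.
Since α = 2/3 < 1, p = c/n^{2/3} ≫ 1/n is above the triangle threshold p ~ 1/n. Asymptotically E[X] ~ (c³/6)·n^{3(1−α)} = (4³/6)·n^{1} → ∞; triangles are abundant w.h.p.

E[X] ≈ 2432.092352; in regime p = Θ(1/n^{2/3}) E[X] diverges (above the triangle threshold p ~ 1/n).


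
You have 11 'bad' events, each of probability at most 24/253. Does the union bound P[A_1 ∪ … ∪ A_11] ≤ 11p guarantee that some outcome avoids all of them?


Union bound: P[∪_{i=1}^{11} A_i] ≤ Σ_i P[A_i] ≤ 11·p = 11·(24/253) = 24/23.
Numerically: 24/23 ≈ 1.043478.
Is 24/23 < 1? NO.
Since the bound 24/23 is ≥ 1, the union bound is uninformative here; it does NOT by itself certify existence.

11·p = 24/23 ≈ 1.043478; existence NOT certified by the union bound.


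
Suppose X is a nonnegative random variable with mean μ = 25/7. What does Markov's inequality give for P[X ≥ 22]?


μ = E[X] = 25/7, a = 22.
Markov: P[X ≥ 22] ≤ μ/a = (25/7)/22 = 25/154.
Numerically: ≈ 0.16234.
(Since a = 22 > μ = 3.57143, the bound 25/154 is < 1 and informative.)

P[X ≥ 22] ≤ 25/154 ≈ 0.16234.


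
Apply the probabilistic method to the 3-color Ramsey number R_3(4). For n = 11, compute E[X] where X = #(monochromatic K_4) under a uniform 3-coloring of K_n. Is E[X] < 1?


E[X] = C(11, 4) · 3^{1 − 6} = 330 · 3^{−5} = 330/243.
As a reduced fraction: E[X] = 110/81 ≈ 1.3580247.
Is E[X] < 1? NO.
Since E[X] ≥ 1, the first-moment bound is inconclusive at n = 11; it does NOT by itself certify R_3(4) > 11.

E[X] = 110/81 ≈ 1.3580247; E[X] ≥ 1; first-moment method inconclusive here.


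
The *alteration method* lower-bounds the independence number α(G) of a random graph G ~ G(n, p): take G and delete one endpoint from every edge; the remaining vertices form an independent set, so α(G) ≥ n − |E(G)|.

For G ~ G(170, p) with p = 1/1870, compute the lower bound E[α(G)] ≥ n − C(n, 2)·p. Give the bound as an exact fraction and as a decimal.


E[|E(G)|] = C(170, 2)·p = 14365 · (1/1870) = 169/22.
E[α(G)] ≥ n − E[|E(G)|] = 170 − 169/22 = 3571/22.
Numerically: ≈ 162.318182.
(This is only a lower bound; the true E[α(G)] may be larger.)

E[α(G)] ≥ 3571/22 ≈ 162.318182.


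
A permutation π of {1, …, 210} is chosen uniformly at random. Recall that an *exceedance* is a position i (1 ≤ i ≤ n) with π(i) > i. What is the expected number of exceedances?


Write X = Σ_{i=1}^{210} X_i, where X_i = 1_{π(i) > i}.
For each fixed i, π(i) is uniform over {1, …, 210} (marginal of a uniform permutation), so P[π(i) > i] = (n − i)/n. Summing: Σ_{i=1}^{210} (n − i)/n = (0 + 1 + … + 209)/210 = 210(210 − 1)/(2·210) = (210 − 1)/2.
Hence E[X] = Σ_{i=1}^{210} (210 − i)/210 = 209/2 ≈ 104.500.

E[X] = 209/2 = 104.500.


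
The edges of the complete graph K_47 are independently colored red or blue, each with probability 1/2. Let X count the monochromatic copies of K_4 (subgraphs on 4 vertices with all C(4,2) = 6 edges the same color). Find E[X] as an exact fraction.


Let X = Σ_S X_S over the C(47, 4) = 178365 subsets S of size 4, where X_S = 1 if the K_4 on S is monochromatic.
For a fixed S, the K_4 on S has C(4, 2) = 6 edges. P[all 6 edges red] = (1/2)^6, and likewise for blue, so P[monochromatic] = 2·(1/2)^6 = 2^{1 − 6} = 1/32.
By linearity: E[X] = C(47, 4) · 2^{1 − 6} = 178365 · 1/32 = 178365/32.
Numerically: E[X] ≈ 5573.906.

E[X] = C(47,4)·2^(1−C(4,2)) = 178365/32 ≈ 5573.906.


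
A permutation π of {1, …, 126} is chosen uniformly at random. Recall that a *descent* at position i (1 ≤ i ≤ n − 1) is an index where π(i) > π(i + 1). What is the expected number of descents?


Write X = Σ X_I over i = 1, …, 125, with X_I the indicator of one descent.
There are 125 indicators.
For each fixed i, the pair (π(i), π(i+1)) is a uniformly random ordered pair of distinct values from {1, …, 126}; by symmetry P[π(i) > π(i+1)] = 1/2.
By linearity: E[X] = 125 · (1/2) = (126 − 1) · (1/2) = 125/2 ≈ 62.50000.

E[X] = 125/2 = 62.50000.


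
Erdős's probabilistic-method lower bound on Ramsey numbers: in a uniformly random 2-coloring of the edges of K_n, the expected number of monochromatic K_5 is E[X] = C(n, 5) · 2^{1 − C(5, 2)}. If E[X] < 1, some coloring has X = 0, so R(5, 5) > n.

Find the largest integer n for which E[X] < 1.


We need C(n, 5) · 2^{1 − 10} < 1, i.e. C(n, 5) < 2^{10 − 1} = 512.
Check values of n near the boundary:
  n = 10: C(10, 5) = 252; 252 < 512? YES
  n = 11: C(11, 5) = 462; 462 < 512? YES
  n = 12: C(12, 5) = 792; 792 < 512? NO
The largest n with C(n, 5) < 512 is n = 11 (where E[X] = 231/256 ≈ 0.9023). Hence R(5, 5) > 11, i.e. R(5, 5) ≥ 12.

Largest n = 11; hence R(5, 5) > 11.


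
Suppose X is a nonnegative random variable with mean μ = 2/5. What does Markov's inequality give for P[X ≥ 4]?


μ = E[X] = 2/5, a = 4.
Markov: P[X ≥ 4] ≤ μ/a = (2/5)/4 = 1/10.
Numerically: ≈ 0.1000.
(Since a = 4 > μ = 0.4000, the bound 1/10 is < 1 and informative.)

P[X ≥ 4] ≤ 1/10 ≈ 0.1000.


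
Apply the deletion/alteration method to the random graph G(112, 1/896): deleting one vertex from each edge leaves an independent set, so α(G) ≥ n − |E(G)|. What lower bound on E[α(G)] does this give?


E[|E(G)|] = C(112, 2)·p = 6216 · (1/896) = 111/16.
E[α(G)] ≥ n − E[|E(G)|] = 112 − 111/16 = 1681/16.
Numerically: ≈ 105.062.
(This is only a lower bound; the true E[α(G)] may be larger.)

E[α(G)] ≥ 1681/16 ≈ 105.062.


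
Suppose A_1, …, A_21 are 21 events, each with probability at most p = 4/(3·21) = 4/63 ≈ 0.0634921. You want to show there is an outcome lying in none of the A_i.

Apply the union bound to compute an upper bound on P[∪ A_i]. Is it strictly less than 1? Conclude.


Union bound: P[∪_{i=1}^{21} A_i] ≤ Σ_i P[A_i] ≤ 21·p = 21·(4/63) = 4/3.
Numerically: 4/3 ≈ 1.3333333.
Is 4/3 < 1? NO.
Since the bound 4/3 is ≥ 1, the union bound is uninformative here; it does NOT by itself certify existence.

21·p = 4/3 ≈ 1.3333333; existence NOT certified by the union bound.


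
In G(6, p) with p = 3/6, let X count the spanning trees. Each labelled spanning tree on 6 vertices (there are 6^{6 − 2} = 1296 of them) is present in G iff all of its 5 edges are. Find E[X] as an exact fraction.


K_6 has 6^{6 − 2} = 1296 labelled spanning trees.
For each such spanning tree H, let X_H = 1 if all 5 edges of H are present in G. Then P[X_H = 1] = p^{5} = (1/2)^{5} = 1/32.
Summing the indicators: E[X] = Σ_H E[X_H] = 1296 · p^{5} = 1296 · 1/32 = 81/2.
Numerically: E[X] ≈ 40.5.

E[X] = 1296 · (1/2)^{5} = 81/2 ≈ 40.5.


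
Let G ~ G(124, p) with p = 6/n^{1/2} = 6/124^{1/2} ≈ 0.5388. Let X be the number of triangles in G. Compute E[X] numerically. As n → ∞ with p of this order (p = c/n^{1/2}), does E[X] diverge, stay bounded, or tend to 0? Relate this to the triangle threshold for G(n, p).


Number of potential triangles: C(124, 3) = 310124.
Each occurs with probability p³ ≈ (0.5388)³ ≈ 1.564304e-01.
By linearity: E[X] = C(124, 3)·p³ ≈ 310124 · 1.564304e-01 ≈ 48512.8289.
Since α = 1/2 < 1, p = c/n^{1/2} ≫ 1/n is above the triangle threshold p ~ 1/n. Asymptotically E[X] ~ (c³/6)·n^{3(1−α)} = (6³/6)·n^{1.5} → ∞; triangles are abundant w.h.p.

E[X] ≈ 48512.8289; in regime p = Θ(1/n^{1/2}) E[X] diverges (above the triangle threshold p ~ 1/n).


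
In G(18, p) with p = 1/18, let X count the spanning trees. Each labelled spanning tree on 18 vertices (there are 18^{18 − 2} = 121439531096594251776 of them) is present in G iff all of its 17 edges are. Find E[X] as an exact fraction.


K_18 has 18^{18 − 2} = 121439531096594251776 labelled spanning trees.
For each such spanning tree H, let X_H = 1 if all 17 edges of H are present in G. Then P[X_H = 1] = p^{17} = (1/18)^{17} = 1/2185911559738696531968.
By linearity: E[X] = Σ_H E[X_H] = 121439531096594251776 · p^{17} = 121439531096594251776 · 1/2185911559738696531968 = 1/18.
Numerically: E[X] ≈ 0.05556.

E[X] = 121439531096594251776 · (1/18)^{17} = 1/18 ≈ 0.05556.


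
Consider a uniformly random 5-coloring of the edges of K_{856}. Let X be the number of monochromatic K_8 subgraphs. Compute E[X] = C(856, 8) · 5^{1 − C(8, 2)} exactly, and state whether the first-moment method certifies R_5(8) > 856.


E[X] = C(856, 8) · 5^{1 − 28} = 6918660634157180775 · 5^{−27} = 6918660634157180775/7450580596923828125.
As a reduced fraction: E[X] = 276746425366287231/298023223876953125 ≈ 0.929.
Is E[X] < 1? YES.
Since E[X] < 1, there exists a 5-coloring of K_{856} with no monochromatic K_8; hence R_5(8) > 856.

E[X] = 276746425366287231/298023223876953125 ≈ 0.929; E[X] < 1, so R_5(8) > 856.


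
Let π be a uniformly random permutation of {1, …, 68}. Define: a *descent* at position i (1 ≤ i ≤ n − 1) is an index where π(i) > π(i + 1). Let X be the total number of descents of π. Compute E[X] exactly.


Write X = Σ X_I over i = 1, …, 67, with X_I the indicator of one descent.
There are 67 indicators.
For each fixed i, the pair (π(i), π(i+1)) is a uniformly random ordered pair of distinct values from {1, …, 68}; by symmetry P[π(i) > π(i+1)] = 1/2.
By linearity: E[X] = 67 · (1/2) = (68 − 1) · (1/2) = 67/2 ≈ 33.50000.

E[X] = 67/2 = 33.50000.


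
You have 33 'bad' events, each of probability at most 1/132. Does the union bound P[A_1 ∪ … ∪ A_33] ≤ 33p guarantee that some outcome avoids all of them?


Union bound: P[∪_{i=1}^{33} A_i] ≤ Σ_i P[A_i] ≤ 33·p = 33·(1/132) = 1/4.
Numerically: 1/4 ≈ 0.2500000.
Is 1/4 < 1? YES.
Since P[∪ A_i] ≤ 1/4 < 1, the complement has P[∩ A_i^c] ≥ 1 − 1/4 = 3/4 > 0, so some outcome avoids every A_i.

33·p = 1/4 ≈ 0.2500000; existence CERTIFIED by the union bound.


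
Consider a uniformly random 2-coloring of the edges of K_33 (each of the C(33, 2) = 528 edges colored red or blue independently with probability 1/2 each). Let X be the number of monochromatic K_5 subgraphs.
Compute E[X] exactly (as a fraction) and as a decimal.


Let X = Σ_S X_S over the C(33, 5) = 237336 subsets S of size 5, where X_S = 1 if the K_5 on S is monochromatic.
For a fixed S, the K_5 on S has C(5, 2) = 10 edges. P[all 10 edges red] = (1/2)^10, and likewise for blue, so P[monochromatic] = 2·(1/2)^10 = 2^{1 − 10} = 1/512.
By linearity of expectation: E[X] = C(33, 5) · 2^{1 − 10} = 237336 · 1/512 = 29667/64.
Numerically: E[X] ≈ 463.54688.

E[X] = C(33,5)·2^(1−C(5,2)) = 29667/64 ≈ 463.54688.


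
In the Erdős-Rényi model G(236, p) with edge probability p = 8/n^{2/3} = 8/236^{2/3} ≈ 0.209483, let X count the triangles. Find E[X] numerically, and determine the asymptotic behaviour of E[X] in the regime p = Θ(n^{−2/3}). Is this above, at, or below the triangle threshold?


Number of potential triangles: C(236, 3) = 2162940.
Each occurs with probability p³ ≈ (0.209483)³ ≈ 9.19276070e-03.
By linearity: E[X] = C(236, 3)·p³ ≈ 2162940 · 9.19276070e-03 ≈ 19883.389831.
Since α = 2/3 < 1, p = c/n^{2/3} ≫ 1/n is above the triangle threshold p ~ 1/n. Asymptotically E[X] ~ (c³/6)·n^{3(1−α)} = (8³/6)·n^{1} → ∞; triangles are abundant w.h.p.

E[X] ≈ 19883.389831; in regime p = Θ(1/n^{2/3}) E[X] diverges (above the triangle threshold p ~ 1/n).


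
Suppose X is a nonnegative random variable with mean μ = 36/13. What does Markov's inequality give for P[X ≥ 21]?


μ = E[X] = 36/13, a = 21.
Markov: P[X ≥ 21] ≤ μ/a = (36/13)/21 = 12/91.
Numerically: ≈ 0.1319.
(Since a = 21 > μ = 2.7692, the bound 12/91 is < 1 and informative.)

P[X ≥ 21] ≤ 12/91 ≈ 0.1319.


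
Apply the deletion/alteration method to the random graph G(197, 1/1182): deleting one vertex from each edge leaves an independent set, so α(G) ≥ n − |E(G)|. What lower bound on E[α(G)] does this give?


E[|E(G)|] = C(197, 2)·p = 19306 · (1/1182) = 49/3.
E[α(G)] ≥ n − E[|E(G)|] = 197 − 49/3 = 542/3.
Numerically: ≈ 180.666667.
(This is only a lower bound; the true E[α(G)] may be larger.)

E[α(G)] ≥ 542/3 ≈ 180.666667.


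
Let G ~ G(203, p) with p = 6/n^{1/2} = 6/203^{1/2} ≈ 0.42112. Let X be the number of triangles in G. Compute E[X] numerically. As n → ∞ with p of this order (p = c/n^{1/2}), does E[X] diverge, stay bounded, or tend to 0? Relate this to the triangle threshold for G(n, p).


Number of potential triangles: C(203, 3) = 1373701.
Each occurs with probability p³ ≈ (0.42112)³ ≈ 7.4680926e-02.
By linearity: E[X] = C(203, 3)·p³ ≈ 1373701 · 7.4680926e-02 ≈ 102589.26272.
Since α = 1/2 < 1, p = c/n^{1/2} ≫ 1/n is above the triangle threshold p ~ 1/n. Asymptotically E[X] ~ (c³/6)·n^{3(1−α)} = (6³/6)·n^{1.5} → ∞; triangles are abundant w.h.p.

E[X] ≈ 102589.26272; in regime p = Θ(1/n^{1/2}) E[X] diverges (above the triangle threshold p ~ 1/n).


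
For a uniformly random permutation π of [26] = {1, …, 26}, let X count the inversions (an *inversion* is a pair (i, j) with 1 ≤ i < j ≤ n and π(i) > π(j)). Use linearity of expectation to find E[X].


Write X = Σ X_I over the C(26, 2) = 325 pairs i < j, with X_I the indicator of one inversion.
There are 325 indicators.
For each fixed pair i < j, the values π(i) and π(j) are two distinct elements of {1, …, 26} in uniformly random order; by symmetry P[π(i) > π(j)] = 1/2.
By linearity: E[X] = 325 · (1/2) = C(26, 2) · (1/2) = 325/2 = 325/2 ≈ 162.500000.

E[X] = 325/2 = 162.500000.


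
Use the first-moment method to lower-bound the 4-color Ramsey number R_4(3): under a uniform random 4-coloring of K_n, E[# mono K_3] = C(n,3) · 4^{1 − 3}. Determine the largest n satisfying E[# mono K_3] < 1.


We need C(n, 3) · 4^{1 − 3} < 1, i.e. C(n, 3) < 4^{3 − 1} = 16.
Check values of n near the boundary:
  n = 3: C(3, 3) = 1; 1 < 16? YES
  n = 4: C(4, 3) = 4; 4 < 16? YES
  n = 5: C(5, 3) = 10; 10 < 16? YES
  n = 6: C(6, 3) = 20; 20 < 16? NO
  n = 7: C(7, 3) = 35; 35 < 16? NO
The largest n with C(n, 3) < 16 is n = 5 (where E[X] = 5/8 ≈ 0.6250). Hence R_4(3) > 5, i.e. R_4(3) ≥ 6.

Largest n = 5; hence R_4(3) > 5.


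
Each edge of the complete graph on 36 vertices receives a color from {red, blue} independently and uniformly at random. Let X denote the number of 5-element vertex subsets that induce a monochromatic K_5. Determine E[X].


Let X = Σ_S X_S over the C(36, 5) = 376992 subsets S of size 5, where X_S = 1 if the K_5 on S is monochromatic.
For a fixed S, the K_5 on S has C(5, 2) = 10 edges. P[all 10 edges red] = (1/2)^10, and likewise for blue, so P[monochromatic] = 2·(1/2)^10 = 2^{1 − 10} = 1/512.
By linearity of expectation: E[X] = C(36, 5) · 2^{1 − 10} = 376992 · 1/512 = 11781/16.
Numerically: E[X] ≈ 736.312500.

E[X] = C(36,5)·2^(1−C(5,2)) = 11781/16 ≈ 736.312500.


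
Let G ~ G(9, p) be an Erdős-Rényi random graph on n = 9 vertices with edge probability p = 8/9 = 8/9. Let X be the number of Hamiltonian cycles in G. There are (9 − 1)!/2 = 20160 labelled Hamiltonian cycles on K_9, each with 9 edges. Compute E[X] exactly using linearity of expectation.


K_9 has (9 − 1)!/2 = 20160 labelled Hamiltonian cycles.
For each such Hamiltonian cycle H, let X_H = 1 if all 9 edges of H are present in G. Then P[X_H = 1] = p^{9} = (8/9)^{9} = 134217728/387420489.
By linearity: E[X] = Σ_H E[X_H] = 20160 · p^{9} = 20160 · 134217728/387420489 = 300647710720/43046721.
Numerically: E[X] ≈ 6984.

E[X] = 20160 · (8/9)^{9} = 300647710720/43046721 ≈ 6984.


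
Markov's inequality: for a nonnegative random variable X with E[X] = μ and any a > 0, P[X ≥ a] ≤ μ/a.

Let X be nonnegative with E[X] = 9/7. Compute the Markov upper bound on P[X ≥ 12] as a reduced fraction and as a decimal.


μ = E[X] = 9/7, a = 12.
Markov: P[X ≥ 12] ≤ μ/a = (9/7)/12 = 3/28.
Numerically: ≈ 0.107.
(Since a = 12 > μ = 1.286, the bound 3/28 is < 1 and informative.)

P[X ≥ 12] ≤ 3/28 ≈ 0.107.


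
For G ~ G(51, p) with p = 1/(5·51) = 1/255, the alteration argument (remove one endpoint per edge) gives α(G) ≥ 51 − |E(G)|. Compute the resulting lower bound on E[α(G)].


E[|E(G)|] = C(51, 2)·p = 1275 · (1/255) = 5.
E[α(G)] ≥ n − E[|E(G)|] = 51 − 5 = 46.
Numerically: ≈ 46.000000.
(This is only a lower bound; the true E[α(G)] may be larger.)

E[α(G)] ≥ 46 ≈ 46.000000.


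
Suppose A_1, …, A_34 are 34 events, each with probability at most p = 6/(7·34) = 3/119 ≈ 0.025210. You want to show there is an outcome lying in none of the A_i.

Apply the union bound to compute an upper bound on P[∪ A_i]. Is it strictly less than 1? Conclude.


Union bound: P[∪_{i=1}^{34} A_i] ≤ Σ_i P[A_i] ≤ 34·p = 34·(3/119) = 6/7.
Numerically: 6/7 ≈ 0.857143.
Is 6/7 < 1? YES.
Since P[∪ A_i] ≤ 6/7 < 1, the complement has P[∩ A_i^c] ≥ 1 − 6/7 = 1/7 > 0, so some outcome avoids every A_i.

34·p = 6/7 ≈ 0.857143; existence CERTIFIED by the union bound.
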